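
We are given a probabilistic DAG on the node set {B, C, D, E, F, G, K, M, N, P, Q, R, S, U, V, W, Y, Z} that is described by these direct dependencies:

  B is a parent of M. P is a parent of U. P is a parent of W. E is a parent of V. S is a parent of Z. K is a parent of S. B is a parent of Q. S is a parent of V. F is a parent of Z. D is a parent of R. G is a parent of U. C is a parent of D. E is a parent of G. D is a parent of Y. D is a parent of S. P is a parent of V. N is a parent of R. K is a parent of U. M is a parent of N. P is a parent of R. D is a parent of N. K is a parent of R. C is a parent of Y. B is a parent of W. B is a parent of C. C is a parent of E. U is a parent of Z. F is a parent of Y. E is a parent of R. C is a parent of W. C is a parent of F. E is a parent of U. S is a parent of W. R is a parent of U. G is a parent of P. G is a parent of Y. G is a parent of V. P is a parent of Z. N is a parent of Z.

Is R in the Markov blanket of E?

Yes

R is a child of E.
So R ∈ MB(E).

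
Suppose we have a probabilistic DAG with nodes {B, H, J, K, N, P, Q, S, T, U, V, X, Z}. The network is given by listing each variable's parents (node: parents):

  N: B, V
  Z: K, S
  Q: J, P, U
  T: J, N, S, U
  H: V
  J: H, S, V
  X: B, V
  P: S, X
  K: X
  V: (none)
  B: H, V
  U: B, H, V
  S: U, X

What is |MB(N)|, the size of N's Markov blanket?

By definition, MB(N) is built from N's parents, N's children, and the co-parents of N.
Parents of N: B, V.
Children of N: T.
For each child, the remaining parents (spouses of N):
  T: J, S, U
MB(N) = {B, J, S, T, U, V}, which has 6 nodes.

6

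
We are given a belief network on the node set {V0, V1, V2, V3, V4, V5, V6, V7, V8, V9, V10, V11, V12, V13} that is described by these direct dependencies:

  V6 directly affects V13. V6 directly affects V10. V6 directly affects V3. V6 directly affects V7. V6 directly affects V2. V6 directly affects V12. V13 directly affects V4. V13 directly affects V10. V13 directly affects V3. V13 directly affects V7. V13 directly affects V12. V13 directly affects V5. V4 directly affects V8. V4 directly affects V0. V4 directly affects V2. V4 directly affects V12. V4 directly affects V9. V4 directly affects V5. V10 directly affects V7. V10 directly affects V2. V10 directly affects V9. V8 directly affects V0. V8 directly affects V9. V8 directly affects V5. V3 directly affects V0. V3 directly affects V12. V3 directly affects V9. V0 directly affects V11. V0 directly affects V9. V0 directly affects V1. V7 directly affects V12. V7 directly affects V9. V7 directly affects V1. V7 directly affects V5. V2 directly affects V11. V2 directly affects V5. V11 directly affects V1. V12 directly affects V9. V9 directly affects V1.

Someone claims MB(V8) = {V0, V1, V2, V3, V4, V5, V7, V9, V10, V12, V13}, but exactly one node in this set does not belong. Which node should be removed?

V1

Recall MB(v) = parents ∪ children ∪ spouses, where spouses are the other parents of v's children.
Pa(V8) = {V4}.
Ch(V8) = {V0, V5, V9}.
Parents of each child, excluding V8:
  V0 also has parents V3, V4.
  V9's other parents are V0, V3, V4, V7, V10, V12.
  V5's other parents are V2, V4, V7, V13.
MB(V8) = {V0, V2, V3, V4, V5, V7, V9, V10, V12, V13}.
V1 is neither a parent, child, nor co-parent of V8, so it does not belong.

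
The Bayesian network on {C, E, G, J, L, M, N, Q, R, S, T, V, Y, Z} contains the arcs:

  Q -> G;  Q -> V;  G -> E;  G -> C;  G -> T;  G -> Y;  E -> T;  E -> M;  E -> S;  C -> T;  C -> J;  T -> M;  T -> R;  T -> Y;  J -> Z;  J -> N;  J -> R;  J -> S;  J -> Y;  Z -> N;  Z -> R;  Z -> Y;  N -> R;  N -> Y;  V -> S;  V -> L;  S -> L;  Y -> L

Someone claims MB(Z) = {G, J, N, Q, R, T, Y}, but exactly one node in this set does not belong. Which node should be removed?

Q

A node's Markov blanket = Pa ∪ Ch ∪ (parents of Ch other than the node itself).
Pa(Z) = {J}.
Z's children: N, R, Y.
For each child, the remaining parents (spouses of Z):
  N's other parent is J.
  parents(R) \ {Z} = {J, N, T}.
  Y's other parents are G, J, N, T.
MB(Z) = {G, J, N, R, T, Y}.
Q is neither a parent, child, nor co-parent of Z, so it does not belong.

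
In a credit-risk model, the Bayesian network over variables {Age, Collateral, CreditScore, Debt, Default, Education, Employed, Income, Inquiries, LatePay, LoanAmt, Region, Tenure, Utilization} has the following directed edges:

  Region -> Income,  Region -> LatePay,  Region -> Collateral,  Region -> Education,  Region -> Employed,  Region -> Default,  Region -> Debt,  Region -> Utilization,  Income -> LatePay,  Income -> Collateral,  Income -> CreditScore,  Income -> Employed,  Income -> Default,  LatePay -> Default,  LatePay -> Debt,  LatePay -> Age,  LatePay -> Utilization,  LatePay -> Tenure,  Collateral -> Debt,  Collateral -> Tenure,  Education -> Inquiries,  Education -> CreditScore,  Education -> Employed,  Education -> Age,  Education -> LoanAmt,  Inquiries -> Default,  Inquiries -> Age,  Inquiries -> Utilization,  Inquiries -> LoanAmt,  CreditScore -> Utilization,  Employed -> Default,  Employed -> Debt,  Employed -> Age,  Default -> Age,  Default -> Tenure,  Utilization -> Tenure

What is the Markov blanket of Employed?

{Age, Collateral, Debt, Default, Education, Income, Inquiries, LatePay, Region}

Parents of Employed: Education, Income, Region.
Ch(Employed) = {Age, Debt, Default}.
Parents of each child, excluding Employed:
  Default: Income, Inquiries, LatePay, Region
  Debt: Collateral, LatePay, Region
  Age: Default, Education, Inquiries, LatePay
Union: {Education, Income, Region} ∪ {Age, Debt, Default} ∪ {Collateral, Default, Education, Income, Inquiries, LatePay, Region} = {Age, Collateral, Debt, Default, Education, Income, Inquiries, LatePay, Region}.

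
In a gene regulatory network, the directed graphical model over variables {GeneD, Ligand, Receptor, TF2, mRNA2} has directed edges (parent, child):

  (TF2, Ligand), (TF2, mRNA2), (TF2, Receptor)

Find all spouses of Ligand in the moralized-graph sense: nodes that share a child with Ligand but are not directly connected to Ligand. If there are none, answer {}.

Ligand has no children, so it has no co-parents. The set is empty.

{}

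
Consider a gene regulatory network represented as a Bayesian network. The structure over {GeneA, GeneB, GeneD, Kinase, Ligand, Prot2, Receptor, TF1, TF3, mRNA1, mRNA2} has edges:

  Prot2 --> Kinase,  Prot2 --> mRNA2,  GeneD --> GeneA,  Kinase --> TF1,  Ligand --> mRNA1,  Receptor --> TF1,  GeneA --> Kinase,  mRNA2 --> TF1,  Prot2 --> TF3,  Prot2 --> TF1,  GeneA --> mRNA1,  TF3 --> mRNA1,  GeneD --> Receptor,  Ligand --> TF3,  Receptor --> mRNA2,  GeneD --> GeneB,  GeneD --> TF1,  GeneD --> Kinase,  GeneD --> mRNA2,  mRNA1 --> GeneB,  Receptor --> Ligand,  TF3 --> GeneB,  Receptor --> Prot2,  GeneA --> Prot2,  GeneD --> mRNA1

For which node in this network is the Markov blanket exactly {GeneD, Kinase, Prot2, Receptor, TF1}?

mRNA2

The target node must have every member of {GeneD, Kinase, Prot2, Receptor, TF1} as a parent, child, or co-parent, and no others.
Parents of mRNA2: GeneD, Prot2, Receptor; children: TF1; co-parents: GeneD, Kinase, Prot2, Receptor.
These exactly cover the given set, so the node is mRNA2.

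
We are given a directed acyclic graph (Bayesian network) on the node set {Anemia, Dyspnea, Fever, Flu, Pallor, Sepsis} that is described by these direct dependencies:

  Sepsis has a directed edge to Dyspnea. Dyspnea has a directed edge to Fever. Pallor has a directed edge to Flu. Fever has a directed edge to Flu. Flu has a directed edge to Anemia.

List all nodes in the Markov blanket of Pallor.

Recall MB(v) = parents ∪ children ∪ spouses, where spouses are the other parents of v's children.
Pa(Pallor) = {}.
Children of Pallor: Flu.
Parents of each child, excluding Pallor:
  Flu also has parent Fever.
So the Markov blanket of Pallor is {Fever, Flu}.

{Fever, Flu}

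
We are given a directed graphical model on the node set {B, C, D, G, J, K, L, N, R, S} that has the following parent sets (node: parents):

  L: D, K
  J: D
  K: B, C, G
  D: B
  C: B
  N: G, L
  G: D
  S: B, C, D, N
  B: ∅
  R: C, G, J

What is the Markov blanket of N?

Ch(N) = {S}.
N has parents G, L.
For each child, the remaining parents (spouses of N):
  S also has parents B, C, D.
Taking the union gives {B, C, D, G, L, S}.

{B, C, D, G, L, S}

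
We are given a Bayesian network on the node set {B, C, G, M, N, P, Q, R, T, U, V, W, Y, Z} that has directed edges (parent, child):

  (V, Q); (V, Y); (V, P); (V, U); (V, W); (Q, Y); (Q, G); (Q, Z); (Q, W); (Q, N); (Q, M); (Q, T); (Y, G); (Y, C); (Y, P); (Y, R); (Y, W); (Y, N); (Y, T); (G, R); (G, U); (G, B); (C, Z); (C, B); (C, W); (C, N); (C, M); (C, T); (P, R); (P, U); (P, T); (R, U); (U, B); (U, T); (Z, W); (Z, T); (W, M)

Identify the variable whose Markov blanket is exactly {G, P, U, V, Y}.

The target node must have every member of {G, P, U, V, Y} as a parent, child, or co-parent, and no others.
Parents of R: G, P, Y; children: U; co-parents: G, P, V.
These exactly cover the given set, so the node is R.

R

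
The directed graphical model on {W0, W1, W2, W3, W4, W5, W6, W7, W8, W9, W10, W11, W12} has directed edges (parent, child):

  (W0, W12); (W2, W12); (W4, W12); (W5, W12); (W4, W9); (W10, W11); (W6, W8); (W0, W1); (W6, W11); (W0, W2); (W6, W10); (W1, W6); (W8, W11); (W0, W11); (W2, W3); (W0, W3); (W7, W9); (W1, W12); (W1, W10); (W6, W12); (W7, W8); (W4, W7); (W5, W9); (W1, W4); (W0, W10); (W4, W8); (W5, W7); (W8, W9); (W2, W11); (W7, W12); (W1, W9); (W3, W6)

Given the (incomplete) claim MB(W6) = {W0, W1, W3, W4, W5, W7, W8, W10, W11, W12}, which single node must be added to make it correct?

W2

Pa(W6) = {W1, W3}.
W6's children: W8, W10, W11, W12.
Other parents of W6's children:
  W8's other parents are W4, W7.
  W10's other parents are W0, W1.
  parents(W11) \ {W6} = {W0, W2, W8, W10}.
  W12's other parents are W0, W1, W2, W4, W5, W7.
MB(W6) = {W0, W1, W2, W3, W4, W5, W7, W8, W10, W11, W12}.
Comparing with the claimed set, W2 is missing.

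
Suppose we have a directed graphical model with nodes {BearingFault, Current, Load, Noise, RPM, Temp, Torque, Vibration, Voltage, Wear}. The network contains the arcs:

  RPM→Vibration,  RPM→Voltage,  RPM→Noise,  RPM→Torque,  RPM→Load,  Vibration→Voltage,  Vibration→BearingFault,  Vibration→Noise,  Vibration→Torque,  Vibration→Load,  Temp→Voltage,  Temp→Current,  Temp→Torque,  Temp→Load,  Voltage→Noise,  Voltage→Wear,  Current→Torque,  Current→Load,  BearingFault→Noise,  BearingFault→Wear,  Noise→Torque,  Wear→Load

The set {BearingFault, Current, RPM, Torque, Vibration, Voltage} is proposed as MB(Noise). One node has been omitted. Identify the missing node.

Temp

Pa(Noise) = {BearingFault, RPM, Vibration, Voltage}.
Children of Noise: Torque.
Other parents of Noise's children:
  parents(Torque) \ {Noise} = {Current, RPM, Temp, Vibration}.
MB(Noise) = {BearingFault, Current, RPM, Temp, Torque, Vibration, Voltage}.
Comparing with the claimed set, Temp is missing.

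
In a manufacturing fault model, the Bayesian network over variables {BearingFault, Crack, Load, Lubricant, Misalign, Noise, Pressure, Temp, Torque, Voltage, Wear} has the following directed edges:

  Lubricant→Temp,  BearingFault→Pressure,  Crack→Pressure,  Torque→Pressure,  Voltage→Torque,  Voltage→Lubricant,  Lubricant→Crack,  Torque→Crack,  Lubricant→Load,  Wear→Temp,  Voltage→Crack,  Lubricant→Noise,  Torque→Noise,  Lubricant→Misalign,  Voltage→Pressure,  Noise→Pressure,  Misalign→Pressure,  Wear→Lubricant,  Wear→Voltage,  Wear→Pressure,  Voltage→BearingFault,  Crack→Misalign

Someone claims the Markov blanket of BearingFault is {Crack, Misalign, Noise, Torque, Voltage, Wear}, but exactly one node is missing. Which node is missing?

Pressure

Recall MB(v) = parents ∪ children ∪ spouses, where spouses are the other parents of v's children.
Parents of BearingFault: Voltage.
BearingFault has child Pressure.
Parents of each child, excluding BearingFault:
  Pressure: Crack, Misalign, Noise, Torque, Voltage, Wear
MB(BearingFault) = {Crack, Misalign, Noise, Pressure, Torque, Voltage, Wear}.
Comparing with the claimed set, Pressure is missing.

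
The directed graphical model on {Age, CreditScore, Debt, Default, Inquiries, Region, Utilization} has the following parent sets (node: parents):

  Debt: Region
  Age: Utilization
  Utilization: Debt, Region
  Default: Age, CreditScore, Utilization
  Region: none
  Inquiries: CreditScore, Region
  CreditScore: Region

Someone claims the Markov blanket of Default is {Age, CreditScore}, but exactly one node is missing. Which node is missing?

Pa(Default) = {Age, CreditScore, Utilization}.
Children of Default: none.
Default has no children, so there are no co-parents.
MB(Default) = {Age, CreditScore, Utilization}.
Comparing with the claimed set, Utilization is missing.

Utilization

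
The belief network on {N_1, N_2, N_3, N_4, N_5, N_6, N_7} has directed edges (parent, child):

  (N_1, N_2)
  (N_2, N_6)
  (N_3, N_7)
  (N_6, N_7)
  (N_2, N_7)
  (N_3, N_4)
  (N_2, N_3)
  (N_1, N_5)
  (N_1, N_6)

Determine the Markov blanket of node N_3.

{N_2, N_4, N_6, N_7}

Pa(N_3) = {N_2}.
N_3's children: N_4, N_7.
Co-parents of N_3 (other parents of its children):
  N_4 has no other parent.
  N_7's other parents are N_2, N_6.
Union: {N_2} ∪ {N_4, N_7} ∪ {N_2, N_6} = {N_2, N_4, N_6, N_7}.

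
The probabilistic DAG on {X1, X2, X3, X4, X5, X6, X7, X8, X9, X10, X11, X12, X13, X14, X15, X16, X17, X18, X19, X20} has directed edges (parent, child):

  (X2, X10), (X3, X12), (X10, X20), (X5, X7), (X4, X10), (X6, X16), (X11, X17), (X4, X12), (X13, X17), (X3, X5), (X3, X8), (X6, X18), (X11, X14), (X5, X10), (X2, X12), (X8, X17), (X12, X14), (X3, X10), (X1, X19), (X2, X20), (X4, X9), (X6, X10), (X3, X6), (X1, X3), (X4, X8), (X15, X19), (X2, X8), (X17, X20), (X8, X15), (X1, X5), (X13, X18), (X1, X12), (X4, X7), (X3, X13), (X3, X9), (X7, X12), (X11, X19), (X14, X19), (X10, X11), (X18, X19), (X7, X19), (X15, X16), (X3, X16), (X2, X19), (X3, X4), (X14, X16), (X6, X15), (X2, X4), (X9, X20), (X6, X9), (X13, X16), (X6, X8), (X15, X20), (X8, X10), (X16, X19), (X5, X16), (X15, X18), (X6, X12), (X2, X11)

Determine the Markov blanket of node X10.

{X2, X3, X4, X5, X6, X8, X9, X11, X15, X17, X20}

Recall MB(v) = parents ∪ children ∪ spouses, where spouses are the other parents of v's children.
X10's parents: X2, X3, X4, X5, X6, X8.
Children of X10: X11, X20.
Other parents of X10's children:
  X11: X2
  X20: X2, X9, X15, X17
So the Markov blanket of X10 is {X2, X3, X4, X5, X6, X8, X9, X11, X15, X17, X20}.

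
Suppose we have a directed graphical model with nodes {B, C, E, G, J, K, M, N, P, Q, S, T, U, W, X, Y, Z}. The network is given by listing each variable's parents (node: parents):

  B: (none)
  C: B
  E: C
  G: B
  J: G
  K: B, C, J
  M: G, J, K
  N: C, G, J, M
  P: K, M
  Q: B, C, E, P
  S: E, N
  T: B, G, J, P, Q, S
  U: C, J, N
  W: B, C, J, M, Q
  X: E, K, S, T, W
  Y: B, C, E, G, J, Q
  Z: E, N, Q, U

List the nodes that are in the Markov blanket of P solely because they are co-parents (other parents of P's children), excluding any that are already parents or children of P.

Children of P: Q, T.
  Q also has parents B, C, E.
  parents(T) \ {P} = {B, G, J, Q, S}.
Excluding nodes already adjacent to P (K, M, Q, T), the co-parent-only contribution is {B, C, E, G, J, S}.

{B, C, E, G, J, S}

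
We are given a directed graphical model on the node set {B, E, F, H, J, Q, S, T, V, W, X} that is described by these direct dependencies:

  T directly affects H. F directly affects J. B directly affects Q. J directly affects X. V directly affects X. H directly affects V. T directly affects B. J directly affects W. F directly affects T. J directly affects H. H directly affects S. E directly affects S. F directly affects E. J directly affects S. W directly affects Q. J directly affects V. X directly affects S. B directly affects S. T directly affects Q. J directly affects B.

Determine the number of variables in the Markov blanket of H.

Recall MB(v) = parents ∪ children ∪ spouses, where spouses are the other parents of v's children.
Parents of H: J, T.
H's children: S, V.
Other parents of H's children:
  parents(V) \ {H} = {J}.
  parents(S) \ {H} = {B, E, J, X}.
MB(H) = {B, E, J, S, T, V, X}, which has 7 nodes.

7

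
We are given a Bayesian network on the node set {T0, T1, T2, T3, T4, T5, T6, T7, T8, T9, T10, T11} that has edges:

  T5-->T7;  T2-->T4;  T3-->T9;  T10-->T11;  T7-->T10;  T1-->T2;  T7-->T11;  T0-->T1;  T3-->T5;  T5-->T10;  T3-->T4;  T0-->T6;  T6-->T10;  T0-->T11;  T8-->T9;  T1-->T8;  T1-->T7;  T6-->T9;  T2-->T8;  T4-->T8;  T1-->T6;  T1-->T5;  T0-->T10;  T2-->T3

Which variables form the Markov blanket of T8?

A node's Markov blanket = Pa ∪ Ch ∪ (parents of Ch other than the node itself).
Pa(T8) = {T1, T2, T4}.
T8's children: T9.
Parents of each child, excluding T8:
  T9's other parents are T3, T6.
So the Markov blanket of T8 is {T1, T2, T3, T4, T6, T9}.

{T1, T2, T3, T4, T6, T9}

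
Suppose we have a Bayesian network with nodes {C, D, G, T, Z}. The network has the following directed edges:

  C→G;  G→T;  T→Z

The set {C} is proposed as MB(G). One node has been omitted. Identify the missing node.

T

By definition, MB(G) is built from G's parents, G's children, and the co-parents of G.
Pa(G) = {C}.
Ch(G) = {T}.
Other parents of G's children:
  T has no other parent.
MB(G) = {C, T}.
Comparing with the claimed set, T is missing.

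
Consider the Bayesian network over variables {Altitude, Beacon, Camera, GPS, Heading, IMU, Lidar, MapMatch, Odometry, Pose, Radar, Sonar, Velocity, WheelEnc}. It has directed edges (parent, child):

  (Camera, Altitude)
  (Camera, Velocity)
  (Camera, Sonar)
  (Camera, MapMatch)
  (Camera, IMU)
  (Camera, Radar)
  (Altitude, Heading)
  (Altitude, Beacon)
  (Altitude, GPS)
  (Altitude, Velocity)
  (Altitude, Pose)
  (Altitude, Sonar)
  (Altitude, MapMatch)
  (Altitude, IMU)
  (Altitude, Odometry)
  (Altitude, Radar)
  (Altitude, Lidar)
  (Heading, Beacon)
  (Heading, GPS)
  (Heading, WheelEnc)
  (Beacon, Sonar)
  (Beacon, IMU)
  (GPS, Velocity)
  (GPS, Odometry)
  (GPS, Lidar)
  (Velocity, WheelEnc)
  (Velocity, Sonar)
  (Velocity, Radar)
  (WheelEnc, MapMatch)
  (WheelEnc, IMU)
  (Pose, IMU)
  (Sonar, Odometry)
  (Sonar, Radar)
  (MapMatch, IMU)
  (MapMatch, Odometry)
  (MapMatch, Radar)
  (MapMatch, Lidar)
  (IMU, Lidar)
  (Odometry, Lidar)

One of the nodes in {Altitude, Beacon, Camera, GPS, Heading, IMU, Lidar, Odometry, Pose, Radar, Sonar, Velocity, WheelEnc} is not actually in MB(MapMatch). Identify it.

Heading

A node's Markov blanket = Pa ∪ Ch ∪ (parents of Ch other than the node itself).
Pa(MapMatch) = {Altitude, Camera, WheelEnc}.
MapMatch's children: IMU, Lidar, Odometry, Radar.
For each child, the remaining parents (spouses of MapMatch):
  parents(IMU) \ {MapMatch} = {Altitude, Beacon, Camera, Pose, WheelEnc}.
  Odometry's other parents are Altitude, GPS, Sonar.
  parents(Radar) \ {MapMatch} = {Altitude, Camera, Sonar, Velocity}.
  parents(Lidar) \ {MapMatch} = {Altitude, GPS, IMU, Odometry}.
MB(MapMatch) = {Altitude, Beacon, Camera, GPS, IMU, Lidar, Odometry, Pose, Radar, Sonar, Velocity, WheelEnc}.
Heading is neither a parent, child, nor co-parent of MapMatch, so it does not belong.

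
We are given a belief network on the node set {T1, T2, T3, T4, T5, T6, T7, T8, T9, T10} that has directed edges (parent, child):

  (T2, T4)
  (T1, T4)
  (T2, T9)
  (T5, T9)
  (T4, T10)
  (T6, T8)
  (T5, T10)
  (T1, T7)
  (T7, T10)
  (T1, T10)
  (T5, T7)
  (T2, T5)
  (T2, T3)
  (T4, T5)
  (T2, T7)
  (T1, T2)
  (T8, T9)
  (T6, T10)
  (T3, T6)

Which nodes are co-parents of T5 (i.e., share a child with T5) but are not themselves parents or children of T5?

Children of T5: T7, T9, T10.
  T7 also has parents T1, T2.
  T9's other parents are T2, T8.
  parents(T10) \ {T5} = {T1, T4, T6, T7}.
Excluding nodes already adjacent to T5 (T2, T4, T7, T9, T10), the co-parent-only contribution is {T1, T6, T8}.

{T1, T6, T8}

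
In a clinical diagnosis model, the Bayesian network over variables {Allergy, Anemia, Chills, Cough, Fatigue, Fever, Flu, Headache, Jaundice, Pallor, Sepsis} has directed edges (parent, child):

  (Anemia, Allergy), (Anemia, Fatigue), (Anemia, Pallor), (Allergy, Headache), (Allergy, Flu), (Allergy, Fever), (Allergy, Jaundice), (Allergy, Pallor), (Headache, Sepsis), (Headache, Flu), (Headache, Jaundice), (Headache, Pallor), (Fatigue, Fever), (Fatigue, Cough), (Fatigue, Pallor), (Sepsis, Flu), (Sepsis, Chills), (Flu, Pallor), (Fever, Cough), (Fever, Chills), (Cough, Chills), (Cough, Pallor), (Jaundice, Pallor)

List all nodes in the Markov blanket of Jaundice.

{Allergy, Anemia, Cough, Fatigue, Flu, Headache, Pallor}

Jaundice's children: Pallor.
Jaundice has parents Allergy, Headache.
For each child, the remaining parents (spouses of Jaundice):
  parents(Pallor) \ {Jaundice} = {Allergy, Anemia, Cough, Fatigue, Flu, Headache}.
MB(Jaundice) = {Allergy, Anemia, Cough, Fatigue, Flu, Headache, Pallor}.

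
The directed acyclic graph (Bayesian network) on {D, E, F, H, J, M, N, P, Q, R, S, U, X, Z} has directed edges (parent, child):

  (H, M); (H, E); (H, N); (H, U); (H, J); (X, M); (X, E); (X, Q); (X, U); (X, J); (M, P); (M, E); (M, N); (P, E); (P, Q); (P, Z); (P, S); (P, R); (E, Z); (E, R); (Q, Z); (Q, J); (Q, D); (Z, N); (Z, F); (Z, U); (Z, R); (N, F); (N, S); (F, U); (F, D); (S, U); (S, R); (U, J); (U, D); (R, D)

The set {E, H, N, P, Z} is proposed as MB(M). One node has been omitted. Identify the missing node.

X

Recall MB(v) = parents ∪ children ∪ spouses, where spouses are the other parents of v's children.
M's parents: H, X.
M's children: E, N, P.
Co-parents of M (other parents of its children):
  P: —
  E: H, P, X
  N: H, Z
MB(M) = {E, H, N, P, X, Z}.
Comparing with the claimed set, X is missing.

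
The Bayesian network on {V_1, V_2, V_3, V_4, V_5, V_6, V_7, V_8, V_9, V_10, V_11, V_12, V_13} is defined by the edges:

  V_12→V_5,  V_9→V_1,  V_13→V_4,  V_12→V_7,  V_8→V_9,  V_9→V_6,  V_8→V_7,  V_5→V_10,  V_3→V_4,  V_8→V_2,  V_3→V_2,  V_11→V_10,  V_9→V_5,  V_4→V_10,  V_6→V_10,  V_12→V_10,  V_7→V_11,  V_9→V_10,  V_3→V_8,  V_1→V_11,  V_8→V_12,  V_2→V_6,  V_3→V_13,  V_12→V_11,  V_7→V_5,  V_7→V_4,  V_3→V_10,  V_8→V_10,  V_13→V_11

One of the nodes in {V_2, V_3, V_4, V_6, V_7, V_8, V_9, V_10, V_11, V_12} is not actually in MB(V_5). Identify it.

A node's Markov blanket = Pa ∪ Ch ∪ (parents of Ch other than the node itself).
V_5 has child V_10.
Parents of V_5: V_7, V_9, V_12.
Other parents of V_5's children:
  V_10: V_3, V_4, V_6, V_8, V_9, V_11, V_12
MB(V_5) = {V_3, V_4, V_6, V_7, V_8, V_9, V_10, V_11, V_12}.
V_2 is neither a parent, child, nor co-parent of V_5, so it does not belong.

V_2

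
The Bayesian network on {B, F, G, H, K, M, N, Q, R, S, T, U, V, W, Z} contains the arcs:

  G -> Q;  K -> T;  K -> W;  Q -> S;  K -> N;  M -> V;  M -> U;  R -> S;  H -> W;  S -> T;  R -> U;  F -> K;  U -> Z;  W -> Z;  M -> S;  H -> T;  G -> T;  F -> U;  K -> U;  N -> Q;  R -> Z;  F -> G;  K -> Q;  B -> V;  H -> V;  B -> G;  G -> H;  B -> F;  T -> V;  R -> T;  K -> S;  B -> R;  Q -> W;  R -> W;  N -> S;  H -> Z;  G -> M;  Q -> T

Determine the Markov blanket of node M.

{B, F, G, H, K, N, Q, R, S, T, U, V}

M's parents: G.
Children of M: S, U, V.
Parents of each child, excluding M:
  S also has parents K, N, Q, R.
  parents(U) \ {M} = {F, K, R}.
  V also has parents B, H, T.
Taking the union gives {B, F, G, H, K, N, Q, R, S, T, U, V}.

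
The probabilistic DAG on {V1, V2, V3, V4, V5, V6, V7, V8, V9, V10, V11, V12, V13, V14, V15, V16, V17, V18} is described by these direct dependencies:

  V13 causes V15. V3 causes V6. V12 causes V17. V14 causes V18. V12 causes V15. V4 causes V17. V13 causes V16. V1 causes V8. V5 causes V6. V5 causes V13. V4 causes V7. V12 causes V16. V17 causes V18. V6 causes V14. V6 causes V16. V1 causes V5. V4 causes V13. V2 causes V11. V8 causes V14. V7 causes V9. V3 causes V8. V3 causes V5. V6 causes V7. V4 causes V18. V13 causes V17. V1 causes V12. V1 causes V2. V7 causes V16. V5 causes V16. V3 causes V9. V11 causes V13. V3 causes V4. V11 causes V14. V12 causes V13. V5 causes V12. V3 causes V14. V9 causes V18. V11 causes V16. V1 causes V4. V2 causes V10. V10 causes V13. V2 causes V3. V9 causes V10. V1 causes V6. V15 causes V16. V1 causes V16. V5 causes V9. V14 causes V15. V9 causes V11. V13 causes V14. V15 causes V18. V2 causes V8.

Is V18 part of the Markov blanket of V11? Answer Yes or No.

No

Recall MB(v) = parents ∪ children ∪ spouses, where spouses are the other parents of v's children.
Parents of V11: V2, V9.
Ch(V11) = {V13, V14, V16}.
Parents of each child, excluding V11:
  V13: V4, V5, V10, V12
  V14: V3, V6, V8, V13
  V16: V1, V5, V6, V7, V12, V13, V15
MB(V11) = {V1, V2, V3, V4, V5, V6, V7, V8, V9, V10, V12, V13, V14, V15, V16}; V18 is not in this set.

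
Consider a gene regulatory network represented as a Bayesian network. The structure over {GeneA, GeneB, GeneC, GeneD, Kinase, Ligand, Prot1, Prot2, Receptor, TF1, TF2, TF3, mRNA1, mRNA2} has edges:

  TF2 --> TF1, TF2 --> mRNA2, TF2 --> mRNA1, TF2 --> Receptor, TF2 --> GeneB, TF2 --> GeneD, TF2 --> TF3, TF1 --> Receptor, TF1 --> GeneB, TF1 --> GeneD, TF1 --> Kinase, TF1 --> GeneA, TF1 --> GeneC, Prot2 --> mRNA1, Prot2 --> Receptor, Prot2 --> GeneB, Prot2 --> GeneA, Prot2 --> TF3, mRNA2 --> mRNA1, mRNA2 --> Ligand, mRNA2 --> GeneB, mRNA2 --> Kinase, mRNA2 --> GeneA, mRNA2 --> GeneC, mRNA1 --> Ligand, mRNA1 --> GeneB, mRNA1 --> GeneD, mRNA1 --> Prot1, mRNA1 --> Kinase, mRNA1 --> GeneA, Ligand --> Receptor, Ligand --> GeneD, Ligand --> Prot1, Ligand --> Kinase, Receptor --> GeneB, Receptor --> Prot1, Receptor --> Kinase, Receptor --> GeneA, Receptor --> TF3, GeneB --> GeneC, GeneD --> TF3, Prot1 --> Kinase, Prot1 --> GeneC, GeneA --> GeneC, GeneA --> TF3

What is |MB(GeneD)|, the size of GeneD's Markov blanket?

8

Parents of GeneD: Ligand, TF1, TF2, mRNA1.
Children of GeneD: TF3.
Other parents of GeneD's children:
  TF3 also has parents GeneA, Prot2, Receptor, TF2.
MB(GeneD) = {GeneA, Ligand, Prot2, Receptor, TF1, TF2, TF3, mRNA1}, which has 8 nodes.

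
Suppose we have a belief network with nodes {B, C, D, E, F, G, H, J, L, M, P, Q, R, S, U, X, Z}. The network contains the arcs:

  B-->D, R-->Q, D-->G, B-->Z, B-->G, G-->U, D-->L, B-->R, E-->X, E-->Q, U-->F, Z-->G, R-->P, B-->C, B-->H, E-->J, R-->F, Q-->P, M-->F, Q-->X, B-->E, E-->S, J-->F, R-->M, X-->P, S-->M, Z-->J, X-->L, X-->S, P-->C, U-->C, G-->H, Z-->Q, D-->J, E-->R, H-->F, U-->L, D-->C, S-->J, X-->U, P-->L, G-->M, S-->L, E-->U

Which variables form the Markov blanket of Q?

Q's parents: E, R, Z.
Ch(Q) = {P, X}.
Other parents of Q's children:
  parents(X) \ {Q} = {E}.
  parents(P) \ {Q} = {R, X}.
MB(Q) = {E, P, R, X, Z}.

{E, P, R, X, Z}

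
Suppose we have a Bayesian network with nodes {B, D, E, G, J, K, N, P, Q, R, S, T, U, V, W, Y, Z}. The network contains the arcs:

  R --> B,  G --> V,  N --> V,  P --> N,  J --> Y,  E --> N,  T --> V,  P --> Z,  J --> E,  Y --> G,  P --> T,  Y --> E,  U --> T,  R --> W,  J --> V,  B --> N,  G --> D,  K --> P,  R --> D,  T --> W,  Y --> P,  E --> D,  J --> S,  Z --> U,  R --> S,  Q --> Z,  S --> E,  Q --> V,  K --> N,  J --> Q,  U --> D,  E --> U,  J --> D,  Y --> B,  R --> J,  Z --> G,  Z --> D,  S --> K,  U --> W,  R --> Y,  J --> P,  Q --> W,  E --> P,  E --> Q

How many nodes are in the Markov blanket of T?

T's parents: P, U.
Ch(T) = {V, W}.
Co-parents of T (other parents of its children):
  parents(W) \ {T} = {Q, R, U}.
  parents(V) \ {T} = {G, J, N, Q}.
MB(T) = {G, J, N, P, Q, R, U, V, W}, which has 9 nodes.

9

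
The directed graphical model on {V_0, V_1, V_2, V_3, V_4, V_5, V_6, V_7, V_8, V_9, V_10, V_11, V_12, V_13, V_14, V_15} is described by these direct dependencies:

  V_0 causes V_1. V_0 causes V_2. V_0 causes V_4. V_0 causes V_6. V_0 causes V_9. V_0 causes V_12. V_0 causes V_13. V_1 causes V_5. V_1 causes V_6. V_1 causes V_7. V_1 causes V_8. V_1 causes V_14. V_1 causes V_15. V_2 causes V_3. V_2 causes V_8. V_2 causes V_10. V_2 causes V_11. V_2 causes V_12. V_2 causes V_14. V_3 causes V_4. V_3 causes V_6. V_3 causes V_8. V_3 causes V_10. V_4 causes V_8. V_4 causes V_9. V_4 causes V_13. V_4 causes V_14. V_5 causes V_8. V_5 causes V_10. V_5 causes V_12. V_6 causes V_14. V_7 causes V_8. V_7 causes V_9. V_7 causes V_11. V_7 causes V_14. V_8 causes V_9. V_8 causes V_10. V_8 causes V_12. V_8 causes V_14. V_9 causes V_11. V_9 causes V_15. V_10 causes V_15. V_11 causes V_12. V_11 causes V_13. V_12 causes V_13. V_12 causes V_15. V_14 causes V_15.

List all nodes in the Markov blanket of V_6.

{V_0, V_1, V_2, V_3, V_4, V_7, V_8, V_14}

V_6's children: V_14.
Parents of V_6: V_0, V_1, V_3.
Parents of each child, excluding V_6:
  V_14's other parents are V_1, V_2, V_4, V_7, V_8.
Taking the union gives {V_0, V_1, V_2, V_3, V_4, V_7, V_8, V_14}.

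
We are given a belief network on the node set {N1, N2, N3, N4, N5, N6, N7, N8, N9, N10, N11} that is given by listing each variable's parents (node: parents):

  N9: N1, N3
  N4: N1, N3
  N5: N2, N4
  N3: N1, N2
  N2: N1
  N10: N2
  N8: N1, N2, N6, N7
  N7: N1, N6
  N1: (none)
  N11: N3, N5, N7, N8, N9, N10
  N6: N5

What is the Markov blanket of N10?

N10's parents: N2.
N10 has child N11.
Other parents of N10's children:
  N11: N3, N5, N7, N8, N9
MB(N10) = {N2, N3, N5, N7, N8, N9, N11}.

{N2, N3, N5, N7, N8, N9, N11}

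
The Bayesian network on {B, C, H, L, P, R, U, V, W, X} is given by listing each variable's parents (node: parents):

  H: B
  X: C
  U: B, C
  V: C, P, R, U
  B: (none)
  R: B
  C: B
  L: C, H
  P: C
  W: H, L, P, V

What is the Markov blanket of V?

{C, H, L, P, R, U, W}

V's parents: C, P, R, U.
V's children: W.
Other parents of V's children:
  W also has parents H, L, P.
Union: {C, P, R, U} ∪ {W} ∪ {H, L, P} = {C, H, L, P, R, U, W}.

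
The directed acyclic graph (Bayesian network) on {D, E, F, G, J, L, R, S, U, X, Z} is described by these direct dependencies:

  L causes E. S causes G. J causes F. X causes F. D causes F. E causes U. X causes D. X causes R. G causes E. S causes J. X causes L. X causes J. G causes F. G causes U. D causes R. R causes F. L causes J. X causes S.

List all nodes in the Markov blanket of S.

By definition, MB(S) is built from S's parents, S's children, and the co-parents of S.
Ch(S) = {G, J}.
Parents of S: X.
Parents of each child, excluding S:
  G: —
  J: L, X
MB(S) = {G, J, L, X}.

{G, J, L, X}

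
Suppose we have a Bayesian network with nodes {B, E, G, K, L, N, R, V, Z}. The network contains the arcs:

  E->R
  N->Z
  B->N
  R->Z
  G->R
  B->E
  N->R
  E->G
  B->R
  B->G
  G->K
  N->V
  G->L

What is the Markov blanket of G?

{B, E, K, L, N, R}

By definition, MB(G) is built from G's parents, G's children, and the co-parents of G.
G has children K, L, R.
G has parents B, E.
Other parents of G's children:
  K: no additional parents.
  L has no other parent.
  parents(R) \ {G} = {B, E, N}.
Taking the union gives {B, E, K, L, N, R}.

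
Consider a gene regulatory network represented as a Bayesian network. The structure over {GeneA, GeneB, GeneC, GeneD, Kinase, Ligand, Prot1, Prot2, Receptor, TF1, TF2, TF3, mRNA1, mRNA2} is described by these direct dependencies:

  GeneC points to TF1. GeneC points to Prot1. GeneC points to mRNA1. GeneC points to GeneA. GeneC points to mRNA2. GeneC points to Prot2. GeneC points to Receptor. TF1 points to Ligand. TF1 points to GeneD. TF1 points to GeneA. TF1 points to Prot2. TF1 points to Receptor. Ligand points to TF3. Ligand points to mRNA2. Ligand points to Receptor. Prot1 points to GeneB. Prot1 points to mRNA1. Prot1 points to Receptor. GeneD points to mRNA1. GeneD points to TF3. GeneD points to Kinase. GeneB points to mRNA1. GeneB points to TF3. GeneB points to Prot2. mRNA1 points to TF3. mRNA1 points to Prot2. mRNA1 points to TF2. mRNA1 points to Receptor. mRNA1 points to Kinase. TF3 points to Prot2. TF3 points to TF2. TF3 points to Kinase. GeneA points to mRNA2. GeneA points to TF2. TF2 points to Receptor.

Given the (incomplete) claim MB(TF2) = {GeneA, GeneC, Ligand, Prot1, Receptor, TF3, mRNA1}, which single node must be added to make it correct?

Pa(TF2) = {GeneA, TF3, mRNA1}.
TF2 has child Receptor.
Co-parents of TF2 (other parents of its children):
  Receptor: GeneC, Ligand, Prot1, TF1, mRNA1
MB(TF2) = {GeneA, GeneC, Ligand, Prot1, Receptor, TF1, TF3, mRNA1}.
Comparing with the claimed set, TF1 is missing.

TF1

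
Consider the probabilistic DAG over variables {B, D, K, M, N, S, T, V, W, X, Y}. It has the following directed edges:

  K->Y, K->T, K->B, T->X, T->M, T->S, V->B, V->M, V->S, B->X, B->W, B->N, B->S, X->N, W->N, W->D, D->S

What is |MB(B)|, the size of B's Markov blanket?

B's parents: K, V.
Ch(B) = {N, S, W, X}.
For each child, the remaining parents (spouses of B):
  X's other parent is T.
  W has no other parent.
  N also has parents W, X.
  parents(S) \ {B} = {D, T, V}.
MB(B) = {D, K, N, S, T, V, W, X}, which has 8 nodes.

8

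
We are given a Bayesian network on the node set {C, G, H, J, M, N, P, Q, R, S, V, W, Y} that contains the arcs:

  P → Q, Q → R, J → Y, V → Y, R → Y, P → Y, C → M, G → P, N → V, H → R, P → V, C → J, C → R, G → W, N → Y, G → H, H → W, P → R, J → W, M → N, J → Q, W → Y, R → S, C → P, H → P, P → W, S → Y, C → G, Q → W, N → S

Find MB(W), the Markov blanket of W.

Recall MB(v) = parents ∪ children ∪ spouses, where spouses are the other parents of v's children.
W's parents: G, H, J, P, Q.
Children of W: Y.
Co-parents of W (other parents of its children):
  Y also has parents J, N, P, R, S, V.
Union: {G, H, J, P, Q} ∪ {Y} ∪ {J, N, P, R, S, V} = {G, H, J, N, P, Q, R, S, V, Y}.

{G, H, J, N, P, Q, R, S, V, Y}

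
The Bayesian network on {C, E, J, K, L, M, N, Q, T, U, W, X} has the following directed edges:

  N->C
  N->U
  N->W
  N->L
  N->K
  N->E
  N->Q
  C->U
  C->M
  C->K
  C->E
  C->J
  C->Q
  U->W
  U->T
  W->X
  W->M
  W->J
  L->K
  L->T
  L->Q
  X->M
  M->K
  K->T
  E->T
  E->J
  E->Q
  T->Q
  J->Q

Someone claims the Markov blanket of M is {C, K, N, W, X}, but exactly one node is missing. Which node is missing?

Parents of M: C, W, X.
M has child K.
Co-parents of M (other parents of its children):
  K: C, L, N
MB(M) = {C, K, L, N, W, X}.
Comparing with the claimed set, L is missing.

L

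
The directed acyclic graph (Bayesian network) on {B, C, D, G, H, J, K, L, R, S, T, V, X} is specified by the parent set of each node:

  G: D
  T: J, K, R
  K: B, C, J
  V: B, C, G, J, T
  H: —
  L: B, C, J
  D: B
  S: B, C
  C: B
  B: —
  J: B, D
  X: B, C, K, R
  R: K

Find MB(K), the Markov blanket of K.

The Markov blanket of a node is its parents, its children, and the other parents of its children.
Parents of K: B, C, J.
Children of K: R, T, X.
Parents of each child, excluding K:
  R has no other parent.
  parents(T) \ {K} = {J, R}.
  X's other parents are B, C, R.
Union: {B, C, J} ∪ {R, T, X} ∪ {B, C, J, R} = {B, C, J, R, T, X}.

{B, C, J, R, T, X}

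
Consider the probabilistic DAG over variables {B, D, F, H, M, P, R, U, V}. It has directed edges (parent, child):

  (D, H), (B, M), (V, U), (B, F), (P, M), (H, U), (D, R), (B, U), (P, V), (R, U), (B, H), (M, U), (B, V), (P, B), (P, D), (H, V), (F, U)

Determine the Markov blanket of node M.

{B, F, H, P, R, U, V}

A node's Markov blanket = Pa ∪ Ch ∪ (parents of Ch other than the node itself).
Children of M: U.
Pa(M) = {B, P}.
Parents of each child, excluding M:
  U also has parents B, F, H, R, V.
Union: {B, P} ∪ {U} ∪ {B, F, H, R, V} = {B, F, H, P, R, U, V}.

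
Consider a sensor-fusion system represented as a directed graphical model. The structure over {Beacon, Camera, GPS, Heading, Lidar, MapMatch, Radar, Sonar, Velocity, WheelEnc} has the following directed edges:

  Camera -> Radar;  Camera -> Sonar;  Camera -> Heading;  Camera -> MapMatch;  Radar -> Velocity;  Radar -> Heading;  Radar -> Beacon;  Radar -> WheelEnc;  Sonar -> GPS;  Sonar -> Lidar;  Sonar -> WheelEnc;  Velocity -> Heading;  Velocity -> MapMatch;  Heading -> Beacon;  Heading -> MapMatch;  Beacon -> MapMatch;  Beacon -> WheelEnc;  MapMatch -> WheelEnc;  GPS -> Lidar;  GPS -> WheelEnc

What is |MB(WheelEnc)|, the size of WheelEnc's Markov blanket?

Recall MB(v) = parents ∪ children ∪ spouses, where spouses are the other parents of v's children.
Children of WheelEnc: none.
WheelEnc has parents Beacon, GPS, MapMatch, Radar, Sonar.
With no children, WheelEnc has no spouses; the co-parent set is empty.
MB(WheelEnc) = {Beacon, GPS, MapMatch, Radar, Sonar}, which has 5 nodes.

5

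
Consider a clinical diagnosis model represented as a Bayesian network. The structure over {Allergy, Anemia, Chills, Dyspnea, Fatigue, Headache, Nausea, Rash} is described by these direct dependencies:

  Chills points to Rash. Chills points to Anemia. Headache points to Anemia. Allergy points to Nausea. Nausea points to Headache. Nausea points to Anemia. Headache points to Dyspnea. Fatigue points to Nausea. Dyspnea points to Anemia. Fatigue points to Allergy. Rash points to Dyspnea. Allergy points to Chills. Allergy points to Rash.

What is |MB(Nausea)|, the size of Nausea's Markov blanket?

The Markov blanket of a node is its parents, its children, and the other parents of its children.
Parents of Nausea: Allergy, Fatigue.
Nausea's children: Anemia, Headache.
For each child, the remaining parents (spouses of Nausea):
  Headache: no additional parents.
  Anemia's other parents are Chills, Dyspnea, Headache.
MB(Nausea) = {Allergy, Anemia, Chills, Dyspnea, Fatigue, Headache}, which has 6 nodes.

6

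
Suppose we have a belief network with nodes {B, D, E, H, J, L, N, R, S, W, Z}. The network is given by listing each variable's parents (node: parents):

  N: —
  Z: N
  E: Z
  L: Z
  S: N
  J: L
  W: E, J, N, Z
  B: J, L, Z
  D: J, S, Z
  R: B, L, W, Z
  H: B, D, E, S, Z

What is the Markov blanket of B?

Pa(B) = {J, L, Z}.
Children of B: H, R.
Co-parents of B (other parents of its children):
  parents(R) \ {B} = {L, W, Z}.
  H's other parents are D, E, S, Z.
So the Markov blanket of B is {D, E, H, J, L, R, S, W, Z}.

{D, E, H, J, L, R, S, W, Z}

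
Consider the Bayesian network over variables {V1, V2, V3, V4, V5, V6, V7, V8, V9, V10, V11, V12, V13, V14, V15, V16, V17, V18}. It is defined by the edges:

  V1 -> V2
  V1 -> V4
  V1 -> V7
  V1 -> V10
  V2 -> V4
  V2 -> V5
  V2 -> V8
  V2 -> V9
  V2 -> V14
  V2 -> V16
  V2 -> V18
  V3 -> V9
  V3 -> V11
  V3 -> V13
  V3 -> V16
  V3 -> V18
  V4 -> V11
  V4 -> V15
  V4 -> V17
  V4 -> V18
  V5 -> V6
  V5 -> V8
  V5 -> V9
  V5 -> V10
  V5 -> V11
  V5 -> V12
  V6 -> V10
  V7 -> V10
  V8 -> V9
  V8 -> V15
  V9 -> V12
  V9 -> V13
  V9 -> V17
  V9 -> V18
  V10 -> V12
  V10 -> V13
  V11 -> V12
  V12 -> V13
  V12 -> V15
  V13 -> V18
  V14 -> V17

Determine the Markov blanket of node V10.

Recall MB(v) = parents ∪ children ∪ spouses, where spouses are the other parents of v's children.
Ch(V10) = {V12, V13}.
Parents of V10: V1, V5, V6, V7.
For each child, the remaining parents (spouses of V10):
  V12's other parents are V5, V9, V11.
  V13 also has parents V3, V9, V12.
Taking the union gives {V1, V3, V5, V6, V7, V9, V11, V12, V13}.

{V1, V3, V5, V6, V7, V9, V11, V12, V13}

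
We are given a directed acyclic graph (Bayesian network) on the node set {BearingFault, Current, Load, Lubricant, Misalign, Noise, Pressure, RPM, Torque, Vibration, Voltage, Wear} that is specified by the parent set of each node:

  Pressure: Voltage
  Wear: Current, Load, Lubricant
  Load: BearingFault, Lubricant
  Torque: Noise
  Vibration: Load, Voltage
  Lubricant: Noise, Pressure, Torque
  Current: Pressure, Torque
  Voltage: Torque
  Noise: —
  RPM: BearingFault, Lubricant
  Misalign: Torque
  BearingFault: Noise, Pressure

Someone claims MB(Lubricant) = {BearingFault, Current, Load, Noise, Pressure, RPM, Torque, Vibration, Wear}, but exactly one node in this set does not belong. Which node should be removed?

Vibration

By definition, MB(Lubricant) is built from Lubricant's parents, Lubricant's children, and the co-parents of Lubricant.
Ch(Lubricant) = {Load, RPM, Wear}.
Lubricant's parents: Noise, Pressure, Torque.
Other parents of Lubricant's children:
  RPM also has parent BearingFault.
  Load also has parent BearingFault.
  Wear's other parents are Current, Load.
MB(Lubricant) = {BearingFault, Current, Load, Noise, Pressure, RPM, Torque, Wear}.
Vibration is neither a parent, child, nor co-parent of Lubricant, so it does not belong.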